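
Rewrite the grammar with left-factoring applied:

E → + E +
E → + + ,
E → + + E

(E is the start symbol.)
Left-factoring transforms A → αβ₁ | αβ₂ into A → αA' and A' → β₁ | β₂
(α is the longest common prefix among the alternatives). Repeat until
no nonterminal has two alternatives with a common prefix.

Round 1: E has alternatives sharing prefix '+'. Introduce E': E → + E'
  Add: E' → E +
  Add: E' → + ,
  Add: E' → + E

Round 2: E' has alternatives sharing prefix '+'. Introduce E'': E' → + E''
  Add: E'' → ,
  Add: E'' → E

No remaining common prefixes — done.

Resulting grammar:
E → + E'
E' → E +
E' → + E''
E'' → ,
E'' → E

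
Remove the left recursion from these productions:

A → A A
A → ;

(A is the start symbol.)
A is directly left-recursive. The standard transformation for
  A → A α₁ | ... | A α_m | β₁ | ... | β_n
is
  A  → β₁ A' | ... | β_n A'
  A' → α₁ A' | ... | α_m A' | ε

A → ; becomes A → ; A'
A → A A becomes A' → A A'
Add A' → ε

Resulting grammar:
A → ; A'
A' → A A'
A' → ε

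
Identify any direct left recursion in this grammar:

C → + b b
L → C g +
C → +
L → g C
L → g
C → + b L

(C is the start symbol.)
No direct left recursion

Direct left recursion occurs when N → N α for some non-terminal N (the right-hand side begins with the left-hand side itself).

C → + b b: starts with '+'
L → C g +: starts with C
C → +: starts with '+'
L → g C: starts with g
L → g: starts with g
C → + b L: starts with '+'

No direct left recursion found.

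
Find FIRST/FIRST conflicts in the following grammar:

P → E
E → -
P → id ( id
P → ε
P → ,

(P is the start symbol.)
FIRST sets of the non-terminals at (or reachable through a nullable prefix from) the front of some alternative:
  FIRST(E) = { '-' }

Productions for P:
  P → E: FIRST = { '-' }
  P → id ( id: FIRST = { 'id' }
  P → ε: FIRST = { ε }
  P → ,: FIRST = { ',' }
E has only one production, so no FIRST/FIRST conflict is possible there.

All alternatives of each non-terminal have pairwise disjoint FIRST sets.

Answer: No FIRST/FIRST conflicts.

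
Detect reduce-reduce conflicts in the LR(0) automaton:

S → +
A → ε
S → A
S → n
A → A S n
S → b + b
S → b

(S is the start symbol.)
A reduce-reduce conflict occurs when an LR(0) state has two complete items [A → α .] and [B → β .] — both call for a reduction, and with no lookahead the parser cannot choose between them.

Augment with S' → S and build the canonical LR(0) collection (I0 = CLOSURE({[S' → . S]}), then GOTO on every symbol after a dot until no new states appear). It has 10 states:
  I0: { [A → . A S n], [A → .], [S → . +], [S → . A], [S → . b + b], [S → . b], [S → . n], [S' → . S] }  — shift, reduce
  I1: { [S → + .] }  — reduce
  I2: { [A → . A S n], [A → .], [A → A . S n], [S → . +], [S → . A], [S → . b + b], [S → . b], [S → . n], [S → A .] }  — shift, 2 reduces
  I3: { [S' → S .] }  — accept
  I4: { [S → b . + b], [S → b .] }  — shift, reduce
  I5: { [S → n .] }  — reduce
  I6: { [S → b + . b] }  — shift
  I7: { [S → b + b .] }  — reduce
  I8: { [A → A S . n] }  — shift
  I9: { [A → A S n .] }  — reduce

I2 contains complete items [A → .], [S → A .] — reduce-reduce conflict.

Answer: Yes — I2: [A → .] vs [S → A .]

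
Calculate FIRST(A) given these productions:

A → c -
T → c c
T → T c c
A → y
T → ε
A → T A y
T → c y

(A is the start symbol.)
FIRST sets of the other non-terminals involved (by the same procedure, iterated to a fixed point):
  FIRST(T) = { 'c', ε }

From A → c -:
  - c is a terminal: add 'c' and stop
From A → y:
  - y is a terminal: add 'y' and stop
From A → T A y:
  - T is a non-terminal: add FIRST(T) \ {ε} = { 'c' }
    T is nullable, so continue to the next symbol
  - A is the symbol being defined: contributes nothing new
    A is not nullable, so stop

Collecting: FIRST(A) = { 'c', 'y' }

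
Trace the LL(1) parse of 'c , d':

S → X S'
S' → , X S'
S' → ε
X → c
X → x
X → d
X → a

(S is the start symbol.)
Stack is shown with the top on the left.

Stack     Input    Action
-------------------------
S $       c , d $  output S → X S'
X S' $    c , d $  output X → c
c S' $    c , d $  match 'c'
S' $      , d $    output S' → , X S'
, X S' $  , d $    match ','
X S' $    d $      output X → d
d S' $    d $      match 'd'
S' $      $        output S' → ε
$         $        accept

The string is accepted.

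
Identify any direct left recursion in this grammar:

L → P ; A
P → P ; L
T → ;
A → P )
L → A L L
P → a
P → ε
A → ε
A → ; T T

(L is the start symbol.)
Yes, P is left-recursive

L → P ; A: starts with P
P → P ; L: LEFT RECURSIVE (starts with P)
T → ;: starts with ';'
A → P ): starts with P
L → A L L: starts with A
P → a: starts with a
P → ε: starts with ε
A → ε: starts with ε
A → ; T T: starts with ';'

The grammar has direct left recursion on: P.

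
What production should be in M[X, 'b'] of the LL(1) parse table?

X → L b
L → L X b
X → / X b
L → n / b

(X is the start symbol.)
To find M[X, 'b'], we find productions for X where 'b' is in the predict set (PREDICT(N → α) = (FIRST(α) \ {ε}) ∪ (FOLLOW(N) if α ⇒* ε)).

Relevant sets:
  FIRST(L) = { 'n' }

X → L b: PREDICT = { 'n' }
X → / X b: PREDICT = { '/' }

M[X, 'b'] is empty (no production applies)

Answer: Empty (error entry)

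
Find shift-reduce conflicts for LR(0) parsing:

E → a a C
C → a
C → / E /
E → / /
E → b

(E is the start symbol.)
Augment with E' → E and build the canonical LR(0) collection (I0 = CLOSURE({[E' → . E]}), then GOTO on every symbol after a dot until no new states appear). It has 12 states:
  I0: { [E → . / /], [E → . a a C], [E → . b], [E' → . E] }  — shift
  I1: { [E → / . /] }  — shift
  I2: { [E' → E .] }  — accept
  I3: { [E → a . a C] }  — shift
  I4: { [E → b .] }  — reduce
  I5: { [C → . / E /], [C → . a], [E → a a . C] }  — shift
  I6: { [C → / . E /], [E → . / /], [E → . a a C], [E → . b] }  — shift
  I7: { [E → a a C .] }  — reduce
  I8: { [C → a .] }  — reduce
  I9: { [C → / E . /] }  — shift
  I10: { [C → / E / .] }  — reduce
  I11: { [E → / / .] }  — reduce

No state contains both a complete item and a shift item.

Answer: No shift-reduce conflicts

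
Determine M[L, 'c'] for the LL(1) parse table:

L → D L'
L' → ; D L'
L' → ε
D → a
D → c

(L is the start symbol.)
To find M[L, 'c'], we find productions for L where 'c' is in the predict set (PREDICT(N → α) = (FIRST(α) \ {ε}) ∪ (FOLLOW(N) if α ⇒* ε)).

Relevant sets:
  FIRST(D) = { 'a', 'c' }

L → D L': PREDICT = { 'a', 'c' }
  'c' is in predict set, so this production goes in M[L, 'c']

M[L, 'c'] = L → D L'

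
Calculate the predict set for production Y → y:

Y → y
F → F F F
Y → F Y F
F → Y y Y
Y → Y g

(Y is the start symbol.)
PREDICT(Y → y) = (FIRST(RHS) \ {ε}) ∪ (FOLLOW(Y) if ε ∈ FIRST(RHS), i.e. RHS ⇒* ε)
FIRST(y) = { 'y' }
ε ∉ FIRST(y), so FOLLOW(Y) is not added.
PREDICT(Y → y) = { 'y' }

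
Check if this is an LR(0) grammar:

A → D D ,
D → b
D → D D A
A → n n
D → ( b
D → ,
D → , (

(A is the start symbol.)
Augment with A' → A and build the canonical LR(0) collection (I0 = CLOSURE({[A' → . A]}), then GOTO on every symbol after a dot until no new states appear). It has 15 states:
  I0: { [A → . D D ,], [A → . n n], [A' → . A], [D → . ( b], [D → . , (], [D → . ,], [D → . D D A], [D → . b] }  — shift
  I1: { [D → ( . b] }  — shift
  I2: { [D → , . (], [D → , .] }  — shift, reduce
  I3: { [A' → A .] }  — accept
  I4: { [A → D . D ,], [D → . ( b], [D → . , (], [D → . ,], [D → . D D A], [D → . b], [D → D . D A] }  — shift
  I5: { [D → b .] }  — reduce
  I6: { [A → n . n] }  — shift
  I7: { [A → n n .] }  — reduce
  I8: { [A → . D D ,], [A → . n n], [A → D D . ,], [D → . ( b], [D → . , (], [D → . ,], [D → . D D A], [D → . b], [D → D . D A], [D → D D . A] }  — shift
  I9: { [A → D D , .], [D → , . (], [D → , .] }  — shift, 2 reduces
  I10: { [D → D D A .] }  — reduce
  I11: { [A → . D D ,], [A → . n n], [A → D . D ,], [D → . ( b], [D → . , (], [D → . ,], [D → . D D A], [D → . b], [D → D . D A], [D → D D . A] }  — shift
  I12: { [A → . D D ,], [A → . n n], [A → D . D ,], [A → D D . ,], [D → . ( b], [D → . , (], [D → . ,], [D → . D D A], [D → . b], [D → D . D A], [D → D D . A] }  — shift
  I13: { [D → , ( .] }  — reduce
  I14: { [D → ( b .] }  — reduce

Conflict in state I2:
  Shift-reduce conflict between [D → , .] and [D → , . (]
So the grammar is NOT LR(0).

Answer: No. Shift-reduce conflict between [D → , .] and [D → , . (]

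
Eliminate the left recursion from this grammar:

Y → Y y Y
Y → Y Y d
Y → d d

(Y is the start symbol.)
Y is directly left-recursive. The standard transformation for
  A → A α₁ | ... | A α_m | β₁ | ... | β_n
is
  A  → β₁ A' | ... | β_n A'
  A' → α₁ A' | ... | α_m A' | ε

Y → d d becomes Y → d d Y'
Y → Y y Y becomes Y' → y Y Y'
Y → Y Y d becomes Y' → Y d Y'
Add Y' → ε

Resulting grammar:
Y → d d Y'
Y' → y Y Y'
Y' → Y d Y'
Y' → ε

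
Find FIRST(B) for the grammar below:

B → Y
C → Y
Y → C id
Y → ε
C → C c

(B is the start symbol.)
{ 'c', 'id', ε }

To compute FIRST(B), examine every production with B on the left-hand side, reading each right-hand side left to right until a non-nullable symbol is reached.

FIRST sets of the other non-terminals involved (by the same procedure, iterated to a fixed point):
  FIRST(Y) = { 'c', 'id', ε }

From B → Y:
  - Y is a non-terminal: add FIRST(Y) \ {ε} = { 'c', 'id' }
    Y is nullable and nothing follows, so the whole right-hand side can vanish: ε ∈ FIRST(B)

Collecting: FIRST(B) = { 'c', 'id', ε }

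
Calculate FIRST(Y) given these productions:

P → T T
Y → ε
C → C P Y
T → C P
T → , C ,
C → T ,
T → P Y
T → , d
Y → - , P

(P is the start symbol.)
{ '-', ε }

To compute FIRST(Y), examine every production with Y on the left-hand side, reading each right-hand side left to right until a non-nullable symbol is reached.

From Y → ε:
  - ε-production, so ε ∈ FIRST(Y)
From Y → - , P:
  - '-' is a terminal: add '-' and stop

Collecting: FIRST(Y) = { '-', ε }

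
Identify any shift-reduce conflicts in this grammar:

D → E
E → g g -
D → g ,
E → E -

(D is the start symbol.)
Yes — I2: [D → E .] vs [E → E . -]

Augment with D' → D and build the canonical LR(0) collection (I0 = CLOSURE({[D' → . D]}), then GOTO on every symbol after a dot until no new states appear). It has 8 states:
  I0: { [D → . E], [D → . g ,], [D' → . D], [E → . E -], [E → . g g -] }  — shift
  I1: { [D' → D .] }  — accept
  I2: { [D → E .], [E → E . -] }  — shift, reduce
  I3: { [D → g . ,], [E → g . g -] }  — shift
  I4: { [D → g , .] }  — reduce
  I5: { [E → g g . -] }  — shift
  I6: { [E → g g - .] }  — reduce
  I7: { [E → E - .] }  — reduce

I2 contains reduce item [D → E .] and shift item [E → E . -] — shift-reduce conflict.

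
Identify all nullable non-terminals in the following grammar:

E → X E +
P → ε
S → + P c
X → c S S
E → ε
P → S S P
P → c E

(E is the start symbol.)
{ 'E', 'P' }

A non-terminal is nullable if it can derive ε (the empty string): either it has an ε-production, or it has a production whose right-hand side consists entirely of nullable non-terminals.

ε-productions: P → ε, E → ε
So P, E are immediately nullable.
No further non-terminal can be added: every production for the remaining non-terminals contains a terminal or a non-nullable non-terminal.
Nullable = { 'E', 'P' }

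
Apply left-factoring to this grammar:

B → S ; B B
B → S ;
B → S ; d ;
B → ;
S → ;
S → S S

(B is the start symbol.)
Left-factoring transforms A → αβ₁ | αβ₂ into A → αA' and A' → β₁ | β₂
(α is the longest common prefix among the alternatives). Repeat until
no nonterminal has two alternatives with a common prefix.

Round 1: B has alternatives sharing prefix 'S ;'. Introduce B': B → S ; B'
  Add: B' → B B
  Add: B' → ε
  Add: B' → d ;

No remaining common prefixes — done.

Resulting grammar:
B → S ; B'
B' → B B
B' → ε
B' → d ;
B → ;
S → ;
S → S S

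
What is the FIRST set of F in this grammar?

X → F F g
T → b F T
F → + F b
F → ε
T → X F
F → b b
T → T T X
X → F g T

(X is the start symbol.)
From F → + F b:
  - '+' is a terminal: add '+' and stop
From F → ε:
  - ε-production, so ε ∈ FIRST(F)
From F → b b:
  - b is a terminal: add 'b' and stop

Collecting: FIRST(F) = { '+', 'b', ε }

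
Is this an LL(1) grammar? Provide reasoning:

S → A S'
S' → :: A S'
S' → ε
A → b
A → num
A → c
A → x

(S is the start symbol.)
Yes, the grammar is LL(1).

Relevant sets:
  FOLLOW(S') = { $ }

For S':
  PREDICT(S' → :: A S') = { '::' }
  PREDICT(S' → ε) = { $ }
For A:
  PREDICT(A → b) = { 'b' }
  PREDICT(A → num) = { 'num' }
  PREDICT(A → c) = { 'c' }
  PREDICT(A → x) = { 'x' }
S has a single production, so nothing to check there.

All predict sets are disjoint. The grammar IS LL(1).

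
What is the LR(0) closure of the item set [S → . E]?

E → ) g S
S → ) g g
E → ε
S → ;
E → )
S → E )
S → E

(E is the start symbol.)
{ [E → . ) g S], [E → . )], [E → .], [S → . E] }

Start with: [S → . E]
  [S → . E] has the dot before E: add [E → . ) g S], [E → .], [E → . )]
No further items can be added.

CLOSURE = { [E → . ) g S], [E → . )], [E → .], [S → . E] }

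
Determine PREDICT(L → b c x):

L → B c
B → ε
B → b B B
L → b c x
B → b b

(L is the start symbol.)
PREDICT(L → b c x) = (FIRST(RHS) \ {ε}) ∪ (FOLLOW(L) if ε ∈ FIRST(RHS), i.e. RHS ⇒* ε)
FIRST(b c x) = { 'b' }
ε ∉ FIRST(b c x), so FOLLOW(L) is not added.
PREDICT(L → b c x) = { 'b' }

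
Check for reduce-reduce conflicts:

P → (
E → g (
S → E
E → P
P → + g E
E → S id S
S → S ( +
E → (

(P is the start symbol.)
Augment with P' → P and build the canonical LR(0) collection (I0 = CLOSURE({[P' → . P]}), then GOTO on every symbol after a dot until no new states appear). It has 16 states:
  I0: { [P → . (], [P → . + g E], [P' → . P] }  — shift
  I1: { [P → ( .] }  — reduce
  I2: { [P → + . g E] }  — shift
  I3: { [P' → P .] }  — accept
  I4: { [E → . (], [E → . P], [E → . S id S], [E → . g (], [P → + g . E], [P → . (], [P → . + g E], [S → . E], [S → . S ( +] }  — shift
  I5: { [E → ( .], [P → ( .] }  — 2 reduces
  I6: { [P → + g E .], [S → E .] }  — 2 reduces
  I7: { [E → P .] }  — reduce
  I8: { [E → S . id S], [S → S . ( +] }  — shift
  I9: { [E → g . (] }  — shift
  I10: { [E → g ( .] }  — reduce
  I11: { [S → S ( . +] }  — shift
  I12: { [E → . (], [E → . P], [E → . S id S], [E → . g (], [E → S id . S], [P → . (], [P → . + g E], [S → . E], [S → . S ( +] }  — shift
  I13: { [S → E .] }  — reduce
  I14: { [E → S . id S], [E → S id S .], [S → S . ( +] }  — shift, reduce
  I15: { [S → S ( + .] }  — reduce

I5 contains complete items [E → ( .], [P → ( .] — reduce-reduce conflict.
I6 contains complete items [P → + g E .], [S → E .] — reduce-reduce conflict.

Answer: Yes — I5: [E → ( .] vs [P → ( .]; I6: [P → + g E .] vs [S → E .]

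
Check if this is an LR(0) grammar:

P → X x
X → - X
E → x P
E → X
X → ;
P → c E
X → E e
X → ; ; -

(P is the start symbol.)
No. Shift-reduce conflict between [X → ; .] and [X → ; . ; -]

Augment with P' → P and build the canonical LR(0) collection (I0 = CLOSURE({[P' → . P]}), then GOTO on every symbol after a dot until no new states appear). It has 16 states:
  I0: { [E → . X], [E → . x P], [P → . X x], [P → . c E], [P' → . P], [X → . - X], [X → . ; ; -], [X → . ;], [X → . E e] }  — shift
  I1: { [E → . X], [E → . x P], [X → - . X], [X → . - X], [X → . ; ; -], [X → . ;], [X → . E e] }  — shift
  I2: { [X → ; . ; -], [X → ; .] }  — shift, reduce
  I3: { [X → E . e] }  — shift
  I4: { [P' → P .] }  — accept
  I5: { [E → X .], [P → X . x] }  — shift, reduce
  I6: { [E → . X], [E → . x P], [P → c . E], [X → . - X], [X → . ; ; -], [X → . ;], [X → . E e] }  — shift
  I7: { [E → . X], [E → . x P], [E → x . P], [P → . X x], [P → . c E], [X → . - X], [X → . ; ; -], [X → . ;], [X → . E e] }  — shift
  I8: { [E → x P .] }  — reduce
  I9: { [P → c E .], [X → E . e] }  — shift, reduce
  I10: { [E → X .] }  — reduce
  I11: { [X → E e .] }  — reduce
  I12: { [P → X x .] }  — reduce
  I13: { [X → ; ; . -] }  — shift
  I14: { [X → ; ; - .] }  — reduce
  I15: { [E → X .], [X → - X .] }  — 2 reduces

Conflict in state I2:
  Shift-reduce conflict between [X → ; .] and [X → ; . ; -]
So the grammar is NOT LR(0).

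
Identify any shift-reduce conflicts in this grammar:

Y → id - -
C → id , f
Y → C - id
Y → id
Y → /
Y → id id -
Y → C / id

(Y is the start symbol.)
Yes — I4: [Y → id .] vs [C → id . , f]

A shift-reduce conflict occurs when an LR(0) state has both:
  - a complete (reduce) item [A → α .] (dot at the end), and
  - a shift item [B → β . c γ] (dot before a terminal).

Augment with Y' → Y and build the canonical LR(0) collection (I0 = CLOSURE({[Y' → . Y]}), then GOTO on every symbol after a dot until no new states appear). It has 15 states:
  I0: { [C → . id , f], [Y → . /], [Y → . C - id], [Y → . C / id], [Y → . id - -], [Y → . id id -], [Y → . id], [Y' → . Y] }  — shift
  I1: { [Y → / .] }  — reduce
  I2: { [Y → C . - id], [Y → C . / id] }  — shift
  I3: { [Y' → Y .] }  — accept
  I4: { [C → id . , f], [Y → id . - -], [Y → id . id -], [Y → id .] }  — shift, reduce
  I5: { [C → id , . f] }  — shift
  I6: { [Y → id - . -] }  — shift
  I7: { [Y → id id . -] }  — shift
  I8: { [Y → id id - .] }  — reduce
  I9: { [Y → id - - .] }  — reduce
  I10: { [C → id , f .] }  — reduce
  I11: { [Y → C - . id] }  — shift
  I12: { [Y → C / . id] }  — shift
  I13: { [Y → C / id .] }  — reduce
  I14: { [Y → C - id .] }  — reduce

I4 contains reduce item [Y → id .] and shift items [C → id . , f], [Y → id . - -], [Y → id . id -] — shift-reduce conflict.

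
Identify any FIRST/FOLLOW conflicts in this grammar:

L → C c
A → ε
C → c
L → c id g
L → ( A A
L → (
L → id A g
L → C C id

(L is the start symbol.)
No FIRST/FOLLOW conflicts.

A FIRST/FOLLOW conflict occurs when a non-terminal N has a nullable alternative N → β (β ⇒* ε) and another alternative N → α with FIRST(α) ∩ FOLLOW(N) ≠ ∅: on such a lookahead the parser cannot decide between expanding α and letting N vanish via β.

Nullable non-terminals: A.
A has a nullable alternative but only one production, so nothing to check.

C, L have no nullable alternative, so no FIRST/FOLLOW check is needed there.

No FIRST/FOLLOW conflicts found.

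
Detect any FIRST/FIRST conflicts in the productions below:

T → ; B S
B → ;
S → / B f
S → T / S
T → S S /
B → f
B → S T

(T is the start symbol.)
A FIRST/FIRST conflict occurs when two productions N → α and N → β for the same non-terminal have FIRST(α) ∩ FIRST(β) ≠ ∅ (with ε ∈ FIRST of a nullable right-hand side, so two nullable alternatives also conflict).

FIRST sets of the non-terminals at (or reachable through a nullable prefix from) the front of some alternative:
  FIRST(S) = { '/', ';' }
  FIRST(T) = { '/', ';' }

Productions for T:
  T → ; B S: FIRST = { ';' }
  T → S S /: FIRST = { '/', ';' }
Productions for B:
  B → ;: FIRST = { ';' }
  B → f: FIRST = { 'f' }
  B → S T: FIRST = { '/', ';' }
Productions for S:
  S → / B f: FIRST = { '/' }
  S → T / S: FIRST = { '/', ';' }

Conflict for T: T → ; B S and T → S S /
  Overlap: { ';' }
Conflict for B: B → ; and B → S T
  Overlap: { ';' }
Conflict for S: S → / B f and S → T / S
  Overlap: { '/' }

Answer: Yes. T → ';' B S / T → S S '/' on { ';' }; B → ';' / B → S T on { ';' }; S → '/' B f / S → T '/' S on { '/' }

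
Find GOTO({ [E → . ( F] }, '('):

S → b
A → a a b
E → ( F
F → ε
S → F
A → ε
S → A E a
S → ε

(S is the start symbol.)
{ [E → ( . F], [F → .] }

GOTO(I, '(') = CLOSURE({ [A → αX.β] : [A → α.Xβ] ∈ I, X = '(' })

Items with dot before '(', with the dot advanced:
  [E → . ( F] → [E → ( . F]
Closure of the advanced items:
  [E → ( . F] has the dot before F: add [F → .]

GOTO = { [E → ( . F], [F → .] }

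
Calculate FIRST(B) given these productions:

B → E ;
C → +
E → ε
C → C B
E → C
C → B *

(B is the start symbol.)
To compute FIRST(B), examine every production with B on the left-hand side, reading each right-hand side left to right until a non-nullable symbol is reached.

FIRST sets of the other non-terminals involved (by the same procedure, iterated to a fixed point):
  FIRST(E) = { '+', ';', ε }

From B → E ;:
  - E is a non-terminal: add FIRST(E) \ {ε} = { '+', ';' }
    E is nullable, so continue to the next symbol
  - ';' is a terminal: add ';' and stop

Collecting: FIRST(B) = { '+', ';' }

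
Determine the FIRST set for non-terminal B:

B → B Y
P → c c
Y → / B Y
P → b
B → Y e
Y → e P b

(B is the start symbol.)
To compute FIRST(B), examine every production with B on the left-hand side, reading each right-hand side left to right until a non-nullable symbol is reached.

FIRST sets of the other non-terminals involved (by the same procedure, iterated to a fixed point):
  FIRST(Y) = { '/', 'e' }

From B → B Y:
  - B is the symbol being defined: contributes nothing new
    B is not nullable, so stop
From B → Y e:
  - Y is a non-terminal: add FIRST(Y) \ {ε} = { '/', 'e' }
    Y is not nullable, so stop

Collecting: FIRST(B) = { '/', 'e' }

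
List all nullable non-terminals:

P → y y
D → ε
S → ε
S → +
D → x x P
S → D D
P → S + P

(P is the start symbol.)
A non-terminal is nullable if it can derive ε (the empty string): either it has an ε-production, or it has a production whose right-hand side consists entirely of nullable non-terminals.

ε-productions: D → ε, S → ε
So D, S are immediately nullable.
No further non-terminal can be added: every production for the remaining non-terminals contains a terminal or a non-nullable non-terminal.
Nullable = { 'D', 'S' }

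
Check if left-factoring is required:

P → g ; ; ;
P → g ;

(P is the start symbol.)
Left-factoring is needed when two productions for the same non-terminal
share a common prefix on the right-hand side.

Productions for P:
  P → g ; ; ;
  P → g ;

Found common prefix 'g ;' in productions for P

Answer: Yes, P has productions with common prefix 'g ;'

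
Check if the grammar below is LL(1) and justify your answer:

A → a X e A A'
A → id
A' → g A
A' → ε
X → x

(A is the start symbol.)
No. Predict set conflict for A': { 'g' }

A grammar is LL(1) if for each non-terminal N with multiple productions, the predict sets of those productions are pairwise disjoint, where PREDICT(N → α) = (FIRST(α) \ {ε}) ∪ (FOLLOW(N) if α ⇒* ε).

Relevant sets:
  FOLLOW(A') = { $, 'g' }

For A:
  PREDICT(A → a X e A A') = { 'a' }
  PREDICT(A → id) = { 'id' }
For A':
  PREDICT(A' → g A) = { 'g' }
  PREDICT(A' → ε) = { $, 'g' }
X has a single production, so nothing to check there.

Conflict found: Predict set conflict for A': { 'g' }
The grammar is NOT LL(1).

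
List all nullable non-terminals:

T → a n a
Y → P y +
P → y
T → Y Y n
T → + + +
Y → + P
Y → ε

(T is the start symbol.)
ε-productions: Y → ε
So Y is immediately nullable.
No further non-terminal can be added: every production for the remaining non-terminals contains a terminal or a non-nullable non-terminal.
Nullable = { 'Y' }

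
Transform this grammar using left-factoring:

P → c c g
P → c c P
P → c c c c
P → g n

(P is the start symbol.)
P → c c P'
P' → g
P' → P
P' → c c
P → g n

Left-factoring transforms A → αβ₁ | αβ₂ into A → αA' and A' → β₁ | β₂
(α is the longest common prefix among the alternatives). Repeat until
no nonterminal has two alternatives with a common prefix.

Round 1: P has alternatives sharing prefix 'c c'. Introduce P': P → c c P'
  Add: P' → g
  Add: P' → P
  Add: P' → c c

No remaining common prefixes — done.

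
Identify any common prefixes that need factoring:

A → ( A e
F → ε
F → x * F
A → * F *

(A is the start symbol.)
No, left-factoring is not needed

Left-factoring is needed when two productions for the same non-terminal
share a common prefix on the right-hand side.

Productions for A:
  A → ( A e
  A → * F *
Productions for F:
  F → ε
  F → x * F

No common prefixes found.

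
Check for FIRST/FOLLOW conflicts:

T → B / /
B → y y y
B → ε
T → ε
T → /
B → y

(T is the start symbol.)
No FIRST/FOLLOW conflicts.

Nullable non-terminals: B, T.
FIRST sets used below: FIRST(B) = { 'y', ε }

B: nullable alternative(s) B → ε; FOLLOW(B) = { '/' }
  B → y y y: FIRST \ {ε} = { 'y' } — disjoint from FOLLOW(B)
  B → ε: FIRST \ {ε} = { } — this is the only nullable alternative, skip
  B → y: FIRST \ {ε} = { 'y' } — disjoint from FOLLOW(B)

T: nullable alternative(s) T → ε; FOLLOW(T) = { $ }
  T → B / /: FIRST \ {ε} = { '/', 'y' } — disjoint from FOLLOW(T)
  T → ε: FIRST \ {ε} = { } — this is the only nullable alternative, skip
  T → /: FIRST \ {ε} = { '/' } — disjoint from FOLLOW(T)

No FIRST/FOLLOW conflicts found.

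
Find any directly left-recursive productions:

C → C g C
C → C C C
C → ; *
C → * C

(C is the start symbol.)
Direct left recursion occurs when N → N α for some non-terminal N (the right-hand side begins with the left-hand side itself).

C → C g C: LEFT RECURSIVE (starts with C)
C → C C C: LEFT RECURSIVE (starts with C)
C → ; *: starts with ';'
C → * C: starts with '*'

The grammar has direct left recursion on: C.

Answer: Yes, C is left-recursive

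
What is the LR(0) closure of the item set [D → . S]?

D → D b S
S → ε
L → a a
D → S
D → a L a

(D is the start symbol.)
To compute CLOSURE, for each item [A → α.Bβ] where B is a non-terminal, add [B → .γ] for all productions B → γ; repeat for the newly added items until nothing changes.

Start with: [D → . S]
  [D → . S] has the dot before S: add [S → .]
No further items can be added.

CLOSURE = { [D → . S], [S → .] }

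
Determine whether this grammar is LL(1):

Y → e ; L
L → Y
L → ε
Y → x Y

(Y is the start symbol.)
Yes, the grammar is LL(1).

A grammar is LL(1) if for each non-terminal N with multiple productions, the predict sets of those productions are pairwise disjoint, where PREDICT(N → α) = (FIRST(α) \ {ε}) ∪ (FOLLOW(N) if α ⇒* ε).

Relevant sets:
  FIRST(Y) = { 'e', 'x' }
  FOLLOW(L) = { $ }

For Y:
  PREDICT(Y → e ';' L) = { 'e' }
  PREDICT(Y → x Y) = { 'x' }
For L:
  PREDICT(L → Y) = { 'e', 'x' }
  PREDICT(L → ε) = { $ }

All predict sets are disjoint. The grammar IS LL(1).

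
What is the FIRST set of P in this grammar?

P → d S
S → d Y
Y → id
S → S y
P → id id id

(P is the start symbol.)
To compute FIRST(P), examine every production with P on the left-hand side, reading each right-hand side left to right until a non-nullable symbol is reached.

From P → d S:
  - d is a terminal: add 'd' and stop
From P → id id id:
  - id is a terminal: add 'id' and stop

Collecting: FIRST(P) = { 'd', 'id' }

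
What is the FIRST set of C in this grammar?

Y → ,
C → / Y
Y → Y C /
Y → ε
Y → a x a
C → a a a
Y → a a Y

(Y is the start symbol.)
{ '/', 'a' }

From C → / Y:
  - '/' is a terminal: add '/' and stop
From C → a a a:
  - a is a terminal: add 'a' and stop

Collecting: FIRST(C) = { '/', 'a' }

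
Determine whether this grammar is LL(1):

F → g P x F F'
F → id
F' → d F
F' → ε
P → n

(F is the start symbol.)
A grammar is LL(1) if for each non-terminal N with multiple productions, the predict sets of those productions are pairwise disjoint, where PREDICT(N → α) = (FIRST(α) \ {ε}) ∪ (FOLLOW(N) if α ⇒* ε).

Relevant sets:
  FOLLOW(F') = { $, 'd' }

For F:
  PREDICT(F → g P x F F') = { 'g' }
  PREDICT(F → id) = { 'id' }
For F':
  PREDICT(F' → d F) = { 'd' }
  PREDICT(F' → ε) = { $, 'd' }
P has a single production, so nothing to check there.

Conflict found: Predict set conflict for F': { 'd' }
The grammar is NOT LL(1).

Answer: No. Predict set conflict for F': { 'd' }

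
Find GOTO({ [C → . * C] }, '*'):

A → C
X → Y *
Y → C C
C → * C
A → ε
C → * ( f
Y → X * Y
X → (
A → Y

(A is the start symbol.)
{ [C → * . C], [C → . * ( f], [C → . * C] }

GOTO(I, '*') = CLOSURE({ [A → αX.β] : [A → α.Xβ] ∈ I, X = '*' })

Items with dot before '*', with the dot advanced:
  [C → . * C] → [C → * . C]
Closure of the advanced items:
  [C → * . C] has the dot before C: add [C → . * C], [C → . * ( f]

GOTO = { [C → * . C], [C → . * ( f], [C → . * C] }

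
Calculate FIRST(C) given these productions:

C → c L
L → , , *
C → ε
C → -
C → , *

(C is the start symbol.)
{ ',', '-', 'c', ε }

To compute FIRST(C), examine every production with C on the left-hand side, reading each right-hand side left to right until a non-nullable symbol is reached.

From C → c L:
  - c is a terminal: add 'c' and stop
From C → ε:
  - ε-production, so ε ∈ FIRST(C)
From C → -:
  - '-' is a terminal: add '-' and stop
From C → , *:
  - ',' is a terminal: add ',' and stop

Collecting: FIRST(C) = { ',', '-', 'c', ε }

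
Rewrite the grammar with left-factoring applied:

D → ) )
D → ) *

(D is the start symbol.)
Left-factoring transforms A → αβ₁ | αβ₂ into A → αA' and A' → β₁ | β₂
(α is the longest common prefix among the alternatives). Repeat until
no nonterminal has two alternatives with a common prefix.

Round 1: D has alternatives sharing prefix ')'. Introduce D': D → ) D'
  Add: D' → )
  Add: D' → *

No remaining common prefixes — done.

Resulting grammar:
D → ) D'
D' → )
D' → *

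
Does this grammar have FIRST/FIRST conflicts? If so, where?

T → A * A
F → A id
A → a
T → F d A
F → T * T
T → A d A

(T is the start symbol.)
Yes. T → A '*' A / T → F d A on { 'a' }; T → A '*' A / T → A d A on { 'a' }; T → F d A / T → A d A on { 'a' }; F → A id / F → T '*' T on { 'a' }

A FIRST/FIRST conflict occurs when two productions N → α and N → β for the same non-terminal have FIRST(α) ∩ FIRST(β) ≠ ∅ (with ε ∈ FIRST of a nullable right-hand side, so two nullable alternatives also conflict).

FIRST sets of the non-terminals at (or reachable through a nullable prefix from) the front of some alternative:
  FIRST(A) = { 'a' }
  FIRST(F) = { 'a' }
  FIRST(T) = { 'a' }

Productions for T:
  T → A * A: FIRST = { 'a' }
  T → F d A: FIRST = { 'a' }
  T → A d A: FIRST = { 'a' }
Productions for F:
  F → A id: FIRST = { 'a' }
  F → T * T: FIRST = { 'a' }
A has only one production, so no FIRST/FIRST conflict is possible there.

Conflict for T: T → A * A and T → F d A
  Overlap: { 'a' }
Conflict for T: T → A * A and T → A d A
  Overlap: { 'a' }
Conflict for T: T → F d A and T → A d A
  Overlap: { 'a' }
Conflict for F: F → A id and F → T * T
  Overlap: { 'a' }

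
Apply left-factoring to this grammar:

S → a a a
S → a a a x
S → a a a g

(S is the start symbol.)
Left-factoring transforms A → αβ₁ | αβ₂ into A → αA' and A' → β₁ | β₂
(α is the longest common prefix among the alternatives). Repeat until
no nonterminal has two alternatives with a common prefix.

Round 1: S has alternatives sharing prefix 'a a a'. Introduce S': S → a a a S'
  Add: S' → ε
  Add: S' → x
  Add: S' → g

No remaining common prefixes — done.

Resulting grammar:
S → a a a S'
S' → ε
S' → x
S' → g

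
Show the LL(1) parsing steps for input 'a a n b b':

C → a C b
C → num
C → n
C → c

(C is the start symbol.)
Stack is shown with the top on the left.

Stack      Input        Action
------------------------------
C $        a a n b b $  output C → a C b
a C b $    a a n b b $  match 'a'
C b $      a n b b $    output C → a C b
a C b b $  a n b b $    match 'a'
C b b $    n b b $      output C → n
n b b $    n b b $      match 'n'
b b $      b b $        match 'b'
b $        b $          match 'b'
$          $            accept

The string is accepted.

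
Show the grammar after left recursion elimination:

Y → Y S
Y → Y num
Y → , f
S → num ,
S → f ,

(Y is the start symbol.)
Y → , f Y'
Y' → S Y'
Y' → num Y'
Y' → ε
S → num ,
S → f ,

Y is directly left-recursive. The standard transformation for
  A → A α₁ | ... | A α_m | β₁ | ... | β_n
is
  A  → β₁ A' | ... | β_n A'
  A' → α₁ A' | ... | α_m A' | ε

Y → , f becomes Y → , f Y'
Y → Y S becomes Y' → S Y'
Y → Y num becomes Y' → num Y'
Add Y' → ε

Productions for other non-terminals are unchanged:
  S → num ,
  S → f ,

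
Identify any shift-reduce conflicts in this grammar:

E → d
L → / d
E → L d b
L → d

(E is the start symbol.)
No shift-reduce conflicts

Augment with E' → E and build the canonical LR(0) collection (I0 = CLOSURE({[E' → . E]}), then GOTO on every symbol after a dot until no new states appear). It has 8 states:
  I0: { [E → . L d b], [E → . d], [E' → . E], [L → . / d], [L → . d] }  — shift
  I1: { [L → / . d] }  — shift
  I2: { [E' → E .] }  — accept
  I3: { [E → L . d b] }  — shift
  I4: { [E → d .], [L → d .] }  — 2 reduces
  I5: { [E → L d . b] }  — shift
  I6: { [E → L d b .] }  — reduce
  I7: { [L → / d .] }  — reduce

No state contains both a complete item and a shift item.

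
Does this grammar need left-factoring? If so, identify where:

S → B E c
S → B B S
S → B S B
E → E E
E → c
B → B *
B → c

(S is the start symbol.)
Left-factoring is needed when two productions for the same non-terminal
share a common prefix on the right-hand side.

Productions for S:
  S → B E c
  S → B B S
  S → B S B
Productions for E:
  E → E E
  E → c
Productions for B:
  B → B *
  B → c

Found common prefix 'B' in productions for S

Answer: Yes, S has productions with common prefix 'B'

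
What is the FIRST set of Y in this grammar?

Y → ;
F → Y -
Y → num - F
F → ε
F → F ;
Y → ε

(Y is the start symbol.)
{ ';', 'num', ε }

To compute FIRST(Y), examine every production with Y on the left-hand side, reading each right-hand side left to right until a non-nullable symbol is reached.

From Y → ;:
  - ';' is a terminal: add ';' and stop
From Y → num - F:
  - num is a terminal: add 'num' and stop
From Y → ε:
  - ε-production, so ε ∈ FIRST(Y)

Collecting: FIRST(Y) = { ';', 'num', ε }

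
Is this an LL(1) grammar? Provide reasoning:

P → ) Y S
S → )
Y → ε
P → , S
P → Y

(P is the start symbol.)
Relevant sets:
  FIRST(Y) = { ε }
  FOLLOW(P) = { $ }

For P:
  PREDICT(P → ')' Y S) = { ')' }
  PREDICT(P → ',' S) = { ',' }
  PREDICT(P → Y) = { $ }
S, Y have a single production, so nothing to check there.

All predict sets are disjoint. The grammar IS LL(1).

Answer: Yes, the grammar is LL(1).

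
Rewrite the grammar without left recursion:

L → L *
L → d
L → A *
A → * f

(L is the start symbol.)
L is directly left-recursive. The standard transformation for
  A → A α₁ | ... | A α_m | β₁ | ... | β_n
is
  A  → β₁ A' | ... | β_n A'
  A' → α₁ A' | ... | α_m A' | ε

L → d becomes L → d L'
L → A * becomes L → A * L'
L → L * becomes L' → * L'
Add L' → ε

Productions for other non-terminals are unchanged:
  A → * f

Resulting grammar:
L → d L'
L → A * L'
L' → * L'
L' → ε
A → * f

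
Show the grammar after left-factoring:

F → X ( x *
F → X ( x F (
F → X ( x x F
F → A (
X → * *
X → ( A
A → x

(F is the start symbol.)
Left-factoring transforms A → αβ₁ | αβ₂ into A → αA' and A' → β₁ | β₂
(α is the longest common prefix among the alternatives). Repeat until
no nonterminal has two alternatives with a common prefix.

Round 1: F has alternatives sharing prefix 'X ( x'. Introduce F': F → X ( x F'
  Add: F' → *
  Add: F' → F (
  Add: F' → x F

No remaining common prefixes — done.

Resulting grammar:
F → X ( x F'
F' → *
F' → F (
F' → x F
F → A (
X → * *
X → ( A
A → x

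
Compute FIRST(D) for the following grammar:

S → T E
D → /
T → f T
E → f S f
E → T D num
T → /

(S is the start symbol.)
To compute FIRST(D), examine every production with D on the left-hand side, reading each right-hand side left to right until a non-nullable symbol is reached.

From D → /:
  - '/' is a terminal: add '/' and stop

Collecting: FIRST(D) = { '/' }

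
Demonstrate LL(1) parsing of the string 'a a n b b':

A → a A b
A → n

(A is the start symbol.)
Stack is shown with the top on the left.

Stack      Input        Action
------------------------------
A $        a a n b b $  output A → a A b
a A b $    a a n b b $  match 'a'
A b $      a n b b $    output A → a A b
a A b b $  a n b b $    match 'a'
A b b $    n b b $      output A → n
n b b $    n b b $      match 'n'
b b $      b b $        match 'b'
b $        b $          match 'b'
$          $            accept

The string is accepted.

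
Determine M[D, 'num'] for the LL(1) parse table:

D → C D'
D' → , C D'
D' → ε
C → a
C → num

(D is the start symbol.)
To find M[D, 'num'], we find productions for D where 'num' is in the predict set (PREDICT(N → α) = (FIRST(α) \ {ε}) ∪ (FOLLOW(N) if α ⇒* ε)).

Relevant sets:
  FIRST(C) = { 'a', 'num' }

D → C D': PREDICT = { 'a', 'num' }
  'num' is in predict set, so this production goes in M[D, 'num']

M[D, 'num'] = D → C D'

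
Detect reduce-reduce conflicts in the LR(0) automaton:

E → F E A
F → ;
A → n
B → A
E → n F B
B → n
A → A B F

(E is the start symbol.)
Yes — I8: [A → n .] vs [B → n .]

Augment with E' → E and build the canonical LR(0) collection (I0 = CLOSURE({[E' → . E]}), then GOTO on every symbol after a dot until no new states appear). It has 14 states:
  I0: { [E → . F E A], [E → . n F B], [E' → . E], [F → . ;] }  — shift
  I1: { [F → ; .] }  — reduce
  I2: { [E' → E .] }  — accept
  I3: { [E → . F E A], [E → . n F B], [E → F . E A], [F → . ;] }  — shift
  I4: { [E → n . F B], [F → . ;] }  — shift
  I5: { [A → . A B F], [A → . n], [B → . A], [B → . n], [E → n F . B] }  — shift
  I6: { [A → . A B F], [A → . n], [A → A . B F], [B → . A], [B → . n], [B → A .] }  — shift, reduce
  I7: { [E → n F B .] }  — reduce
  I8: { [A → n .], [B → n .] }  — 2 reduces
  I9: { [A → A B . F], [F → . ;] }  — shift
  I10: { [A → A B F .] }  — reduce
  I11: { [A → . A B F], [A → . n], [E → F E . A] }  — shift
  I12: { [A → . A B F], [A → . n], [A → A . B F], [B → . A], [B → . n], [E → F E A .] }  — shift, reduce
  I13: { [A → n .] }  — reduce

I8 contains complete items [A → n .], [B → n .] — reduce-reduce conflict.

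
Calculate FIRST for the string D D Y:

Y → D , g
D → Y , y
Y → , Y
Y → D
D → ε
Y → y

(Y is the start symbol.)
{ ',', 'y', ε }

FIRST sets of the non-terminals involved (from the grammar, by fixed-point iteration):
  FIRST(D) = { ',', 'y', ε }
  FIRST(Y) = { ',', 'y', ε }

To compute FIRST(D D Y), process the symbols left to right:
Symbol D is a non-terminal. Add FIRST(D) \ {ε} = { ',', 'y' }
D is nullable (ε ∈ FIRST(D)), continue to the next symbol.
Symbol D is a non-terminal. Add FIRST(D) \ {ε} = { ',', 'y' }
D is nullable (ε ∈ FIRST(D)), continue to the next symbol.
Symbol Y is a non-terminal. Add FIRST(Y) \ {ε} = { ',', 'y' }
Y is nullable (ε ∈ FIRST(Y)), continue to the next symbol.
All symbols are nullable, so ε is in the result.
FIRST(D D Y) = { ',', 'y', ε }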